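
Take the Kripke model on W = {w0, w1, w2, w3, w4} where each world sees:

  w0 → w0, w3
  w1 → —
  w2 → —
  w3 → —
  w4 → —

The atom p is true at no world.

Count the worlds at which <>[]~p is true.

1

w0: successors {w0, w3}; []~p there: w0:T, w3:T. ✓
w1: no successors, so <>[]~p fails. ✗
w2: no successors, so <>[]~p fails. ✗
w3: no successors, so <>[]~p fails. ✗
w4: no successors, so <>[]~p fails. ✗
Satisfying worlds: {w0}.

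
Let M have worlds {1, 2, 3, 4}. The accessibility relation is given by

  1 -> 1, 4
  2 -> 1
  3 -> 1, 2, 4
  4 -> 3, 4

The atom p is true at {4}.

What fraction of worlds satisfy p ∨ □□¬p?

1: p is F, □□¬p is F. ✗
2: p is F, □□¬p is F. ✗
3: p is F, □□¬p is F. ✗
4: p is T, □□¬p is F. ✓
That's 1 of 4 worlds, so 1/4.

1/4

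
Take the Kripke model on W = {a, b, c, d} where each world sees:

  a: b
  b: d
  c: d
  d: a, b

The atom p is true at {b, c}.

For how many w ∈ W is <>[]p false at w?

a: successors {b}; []p there: b:F. ✗
b: successors {d}; []p there: d:F. ✗
c: successors {d}; []p there: d:F. ✗
d: successors {a, b}; []p there: a:T, b:F. ✓
Satisfying worlds: {d}.
So <>[]p fails at the other 3 worlds.

3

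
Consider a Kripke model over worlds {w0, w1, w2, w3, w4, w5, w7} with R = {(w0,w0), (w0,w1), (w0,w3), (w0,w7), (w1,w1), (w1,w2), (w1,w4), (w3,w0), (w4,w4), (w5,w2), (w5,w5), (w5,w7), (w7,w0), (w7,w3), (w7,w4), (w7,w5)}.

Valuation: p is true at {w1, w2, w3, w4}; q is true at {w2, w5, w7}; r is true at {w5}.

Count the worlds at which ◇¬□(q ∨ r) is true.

6

w0: successors {w0, w1, w3, w7}; ¬□(q ∨ r) there: w0:T, w1:T, w3:T, w7:T. ✓
w1: successors {w1, w2, w4}; ¬□(q ∨ r) there: w1:T, w2:F, w4:T. ✓
w2: no successors, so ◇¬□(q ∨ r) fails. ✗
w3: successors {w0}; ¬□(q ∨ r) there: w0:T. ✓
w4: successors {w4}; ¬□(q ∨ r) there: w4:T. ✓
w5: successors {w2, w5, w7}; ¬□(q ∨ r) there: w2:F, w5:F, w7:T. ✓
w7: successors {w0, w3, w4, w5}; ¬□(q ∨ r) there: w0:T, w3:T, w4:T, w5:F. ✓
Satisfying worlds: {w0, w1, w3, w4, w5, w7}.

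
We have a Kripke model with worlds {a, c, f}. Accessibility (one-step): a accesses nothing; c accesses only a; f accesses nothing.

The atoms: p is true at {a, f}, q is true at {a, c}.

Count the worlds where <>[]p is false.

a: no successors, so <>[]p fails. ✗
c: successors {a}; []p there: a:T. ✓
f: no successors, so <>[]p fails. ✗
Satisfying worlds: {c}.
So <>[]p fails at the other 2 worlds.

2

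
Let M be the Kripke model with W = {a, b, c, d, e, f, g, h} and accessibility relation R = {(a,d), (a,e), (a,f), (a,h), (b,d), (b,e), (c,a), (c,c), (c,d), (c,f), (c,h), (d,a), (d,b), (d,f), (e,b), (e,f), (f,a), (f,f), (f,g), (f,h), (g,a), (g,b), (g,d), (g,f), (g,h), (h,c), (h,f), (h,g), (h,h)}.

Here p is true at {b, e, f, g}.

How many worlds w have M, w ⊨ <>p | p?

8

a: <>p is T, p is F. ✓
b: <>p is T, p is T. ✓
c: <>p is T, p is F. ✓
d: <>p is T, p is F. ✓
e: <>p is T, p is T. ✓
f: <>p is T, p is T. ✓
g: <>p is T, p is T. ✓
h: <>p is T, p is F. ✓
Satisfying worlds: {a, b, c, d, e, f, g, h}.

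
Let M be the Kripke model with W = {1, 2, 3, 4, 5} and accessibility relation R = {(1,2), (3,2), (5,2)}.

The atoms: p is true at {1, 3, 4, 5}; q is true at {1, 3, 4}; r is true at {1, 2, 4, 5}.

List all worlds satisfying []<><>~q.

{2, 4}

1: successors {2}; <><>~q there: 2:F. ✗
2: no successors, so []<><>~q holds vacuously. ✓
3: successors {2}; <><>~q there: 2:F. ✗
4: no successors, so []<><>~q holds vacuously. ✓
5: successors {2}; <><>~q there: 2:F. ✗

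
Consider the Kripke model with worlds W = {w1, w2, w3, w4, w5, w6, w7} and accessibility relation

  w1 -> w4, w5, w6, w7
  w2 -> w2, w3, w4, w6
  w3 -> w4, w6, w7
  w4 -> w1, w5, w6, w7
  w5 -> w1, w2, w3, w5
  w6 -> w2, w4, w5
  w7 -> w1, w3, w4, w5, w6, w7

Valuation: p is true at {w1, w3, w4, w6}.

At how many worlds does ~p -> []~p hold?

4

w1: ~p is F, []~p is F. ✓
w2: ~p is T, []~p is F. ✗
w3: ~p is F, []~p is F. ✓
w4: ~p is F, []~p is F. ✓
w5: ~p is T, []~p is F. ✗
w6: ~p is F, []~p is F. ✓
w7: ~p is T, []~p is F. ✗
Satisfying worlds: {w1, w3, w4, w6}.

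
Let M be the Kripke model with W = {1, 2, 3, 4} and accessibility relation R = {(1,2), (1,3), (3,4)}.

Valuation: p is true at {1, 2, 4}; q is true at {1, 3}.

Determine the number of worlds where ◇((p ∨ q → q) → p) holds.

2

1: successors {2, 3}; (p ∨ q → q) → p there: 2:T, 3:F. ✓
2: no successors, so ◇((p ∨ q → q) → p) fails. ✗
3: successors {4}; (p ∨ q → q) → p there: 4:T. ✓
4: no successors, so ◇((p ∨ q → q) → p) fails. ✗
Satisfying worlds: {1, 3}.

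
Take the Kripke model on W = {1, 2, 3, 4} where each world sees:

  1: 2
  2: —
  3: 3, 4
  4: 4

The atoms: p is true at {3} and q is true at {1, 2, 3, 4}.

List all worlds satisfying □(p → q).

{1, 2, 3, 4}

1: successors {2}; p → q there: 2:T. ✓
2: no successors, so □(p → q) holds vacuously. ✓
3: successors {3, 4}; p → q there: 3:T, 4:T. ✓
4: successors {4}; p → q there: 4:T. ✓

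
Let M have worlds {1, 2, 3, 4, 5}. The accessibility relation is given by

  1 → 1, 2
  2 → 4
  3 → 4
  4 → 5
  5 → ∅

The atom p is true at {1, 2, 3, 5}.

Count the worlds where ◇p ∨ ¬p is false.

3

1: ◇p is T, ¬p is F. ✓
2: ◇p is F, ¬p is F. ✗
3: ◇p is F, ¬p is F. ✗
4: ◇p is T, ¬p is T. ✓
5: ◇p is F, ¬p is F. ✗
Satisfying worlds: {1, 4}.
So ◇p ∨ ¬p fails at the other 3 worlds.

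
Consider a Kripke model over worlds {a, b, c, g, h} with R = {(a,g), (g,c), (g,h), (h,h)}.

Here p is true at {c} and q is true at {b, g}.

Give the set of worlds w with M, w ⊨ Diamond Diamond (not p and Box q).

∅

a: successors {g}; Diamond (not p and Box q) there: g:F. ✗
b: no successors, so Diamond Diamond (not p and Box q) fails. ✗
c: no successors, so Diamond Diamond (not p and Box q) fails. ✗
g: successors {c, h}; Diamond (not p and Box q) there: c:F, h:F. ✗
h: successors {h}; Diamond (not p and Box q) there: h:F. ✗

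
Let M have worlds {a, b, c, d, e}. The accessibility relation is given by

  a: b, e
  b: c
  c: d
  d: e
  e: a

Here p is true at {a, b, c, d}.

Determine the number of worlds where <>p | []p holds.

a: <>p is T, []p is F. ✓
b: <>p is T, []p is T. ✓
c: <>p is T, []p is T. ✓
d: <>p is F, []p is F. ✗
e: <>p is T, []p is T. ✓
Satisfying worlds: {a, b, c, e}.

4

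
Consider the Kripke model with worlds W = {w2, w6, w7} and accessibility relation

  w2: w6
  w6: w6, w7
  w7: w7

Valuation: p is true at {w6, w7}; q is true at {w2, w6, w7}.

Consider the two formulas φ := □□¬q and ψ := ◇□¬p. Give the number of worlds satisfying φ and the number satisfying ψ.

0 and 0

For □□¬q:
w2: successors {w6}; □¬q there: w6:F. ✗
w6: successors {w6, w7}; □¬q there: w6:F, w7:F. ✗
w7: successors {w7}; □¬q there: w7:F. ✗
— 0 worlds.
For ◇□¬p:
w2: successors {w6}; □¬p there: w6:F. ✗
w6: successors {w6, w7}; □¬p there: w6:F, w7:F. ✗
w7: successors {w7}; □¬p there: w7:F. ✗
— 0 worlds.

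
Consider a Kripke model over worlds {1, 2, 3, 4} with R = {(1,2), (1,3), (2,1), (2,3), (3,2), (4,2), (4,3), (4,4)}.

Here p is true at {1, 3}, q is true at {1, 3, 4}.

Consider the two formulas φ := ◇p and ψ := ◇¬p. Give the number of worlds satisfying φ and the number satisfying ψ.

3 and 3

For ◇p:
1: successors {2, 3}; p there: 2:F, 3:T. ✓
2: successors {1, 3}; p there: 1:T, 3:T. ✓
3: successors {2}; p there: 2:F. ✗
4: successors {2, 3, 4}; p there: 2:F, 3:T, 4:F. ✓
— 3 worlds.
For ◇¬p:
1: successors {2, 3}; ¬p there: 2:T, 3:F. ✓
2: successors {1, 3}; ¬p there: 1:F, 3:F. ✗
3: successors {2}; ¬p there: 2:T. ✓
4: successors {2, 3, 4}; ¬p there: 2:T, 3:F, 4:T. ✓
— 3 worlds.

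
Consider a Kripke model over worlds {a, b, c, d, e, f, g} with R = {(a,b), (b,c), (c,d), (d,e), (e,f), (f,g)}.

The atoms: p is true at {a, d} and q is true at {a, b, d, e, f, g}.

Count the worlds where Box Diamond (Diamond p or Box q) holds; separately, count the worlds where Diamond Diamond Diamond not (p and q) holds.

6 and 3

For Box Diamond (Diamond p or Box q):
a: successors {b}; Diamond (Diamond p or Box q) there: b:T. ✓
b: successors {c}; Diamond (Diamond p or Box q) there: c:T. ✓
c: successors {d}; Diamond (Diamond p or Box q) there: d:T. ✓
d: successors {e}; Diamond (Diamond p or Box q) there: e:T. ✓
e: successors {f}; Diamond (Diamond p or Box q) there: f:T. ✓
f: successors {g}; Diamond (Diamond p or Box q) there: g:F. ✗
g: no successors, so Box Diamond (Diamond p or Box q) holds vacuously. ✓
— 6 worlds.
For Diamond Diamond Diamond not (p and q):
a: successors {b}; Diamond Diamond not (p and q) there: b:F. ✗
b: successors {c}; Diamond Diamond not (p and q) there: c:T. ✓
c: successors {d}; Diamond Diamond not (p and q) there: d:T. ✓
d: successors {e}; Diamond Diamond not (p and q) there: e:T. ✓
e: successors {f}; Diamond Diamond not (p and q) there: f:F. ✗
f: successors {g}; Diamond Diamond not (p and q) there: g:F. ✗
g: no successors, so Diamond Diamond Diamond not (p and q) fails. ✗
— 3 worlds.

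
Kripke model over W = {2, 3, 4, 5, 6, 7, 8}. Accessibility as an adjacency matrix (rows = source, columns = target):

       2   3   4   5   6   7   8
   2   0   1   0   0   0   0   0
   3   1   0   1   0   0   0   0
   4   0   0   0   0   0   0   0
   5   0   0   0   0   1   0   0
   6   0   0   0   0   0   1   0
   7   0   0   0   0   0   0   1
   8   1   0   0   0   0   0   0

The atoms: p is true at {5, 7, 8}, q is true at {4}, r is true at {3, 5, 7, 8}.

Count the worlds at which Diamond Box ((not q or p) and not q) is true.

2: successors {3}; Box ((not q or p) and not q) there: 3:F. ✗
3: successors {2, 4}; Box ((not q or p) and not q) there: 2:T, 4:T. ✓
4: no successors, so Diamond Box ((not q or p) and not q) fails. ✗
5: successors {6}; Box ((not q or p) and not q) there: 6:T. ✓
6: successors {7}; Box ((not q or p) and not q) there: 7:T. ✓
7: successors {8}; Box ((not q or p) and not q) there: 8:T. ✓
8: successors {2}; Box ((not q or p) and not q) there: 2:T. ✓
Satisfying worlds: {3, 5, 6, 7, 8}.

5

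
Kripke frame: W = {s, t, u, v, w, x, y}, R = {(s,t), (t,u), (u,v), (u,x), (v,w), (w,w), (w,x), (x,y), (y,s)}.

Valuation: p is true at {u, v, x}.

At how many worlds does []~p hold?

4

s: successors {t}; ~p there: t:T. ✓
t: successors {u}; ~p there: u:F. ✗
u: successors {v, x}; ~p there: v:F, x:F. ✗
v: successors {w}; ~p there: w:T. ✓
w: successors {w, x}; ~p there: w:T, x:F. ✗
x: successors {y}; ~p there: y:T. ✓
y: successors {s}; ~p there: s:T. ✓
Satisfying worlds: {s, v, x, y}.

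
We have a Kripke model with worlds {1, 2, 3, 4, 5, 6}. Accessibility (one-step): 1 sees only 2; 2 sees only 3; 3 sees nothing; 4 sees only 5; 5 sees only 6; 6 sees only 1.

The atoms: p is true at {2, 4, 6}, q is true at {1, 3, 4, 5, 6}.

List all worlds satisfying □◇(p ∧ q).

{3, 4}

1: successors {2}; ◇(p ∧ q) there: 2:F. ✗
2: successors {3}; ◇(p ∧ q) there: 3:F. ✗
3: no successors, so □◇(p ∧ q) holds vacuously. ✓
4: successors {5}; ◇(p ∧ q) there: 5:T. ✓
5: successors {6}; ◇(p ∧ q) there: 6:F. ✗
6: successors {1}; ◇(p ∧ q) there: 1:F. ✗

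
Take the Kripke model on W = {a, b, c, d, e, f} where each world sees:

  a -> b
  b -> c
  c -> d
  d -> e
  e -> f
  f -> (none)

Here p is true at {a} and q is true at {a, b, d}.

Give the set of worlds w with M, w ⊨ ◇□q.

a: successors {b}; □q there: b:F. ✗
b: successors {c}; □q there: c:T. ✓
c: successors {d}; □q there: d:F. ✗
d: successors {e}; □q there: e:F. ✗
e: successors {f}; □q there: f:T. ✓
f: no successors, so ◇□q fails. ✗

{b, e}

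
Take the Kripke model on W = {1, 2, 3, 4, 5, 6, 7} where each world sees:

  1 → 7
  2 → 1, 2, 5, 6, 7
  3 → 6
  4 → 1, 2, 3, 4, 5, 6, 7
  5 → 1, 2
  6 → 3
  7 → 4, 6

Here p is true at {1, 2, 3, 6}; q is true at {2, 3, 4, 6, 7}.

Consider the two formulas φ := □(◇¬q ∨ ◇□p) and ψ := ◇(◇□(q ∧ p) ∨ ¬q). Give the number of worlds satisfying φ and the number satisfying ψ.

4 and 7

For □(◇¬q ∨ ◇□p):
1: successors {7}; ◇¬q ∨ ◇□p there: 7:T. ✓
2: successors {1, 2, 5, 6, 7}; ◇¬q ∨ ◇□p there: 1:F, 2:T, 5:T, 6:T, 7:T. ✗
3: successors {6}; ◇¬q ∨ ◇□p there: 6:T. ✓
4: successors {1, 2, 3, 4, 5, 6, 7}; ◇¬q ∨ ◇□p there: 1:F, 2:T, 3:T, 4:T, 5:T, 6:T, 7:T. ✗
5: successors {1, 2}; ◇¬q ∨ ◇□p there: 1:F, 2:T. ✗
6: successors {3}; ◇¬q ∨ ◇□p there: 3:T. ✓
7: successors {4, 6}; ◇¬q ∨ ◇□p there: 4:T, 6:T. ✓
— 4 worlds.
For ◇(◇□(q ∧ p) ∨ ¬q):
1: successors {7}; ◇□(q ∧ p) ∨ ¬q there: 7:T. ✓
2: successors {1, 2, 5, 6, 7}; ◇□(q ∧ p) ∨ ¬q there: 1:T, 2:T, 5:T, 6:T, 7:T. ✓
3: successors {6}; ◇□(q ∧ p) ∨ ¬q there: 6:T. ✓
4: successors {1, 2, 3, 4, 5, 6, 7}; ◇□(q ∧ p) ∨ ¬q there: 1:T, 2:T, 3:T, 4:T, 5:T, 6:T, 7:T. ✓
5: successors {1, 2}; ◇□(q ∧ p) ∨ ¬q there: 1:T, 2:T. ✓
6: successors {3}; ◇□(q ∧ p) ∨ ¬q there: 3:T. ✓
7: successors {4, 6}; ◇□(q ∧ p) ∨ ¬q there: 4:T, 6:T. ✓
— 7 worlds.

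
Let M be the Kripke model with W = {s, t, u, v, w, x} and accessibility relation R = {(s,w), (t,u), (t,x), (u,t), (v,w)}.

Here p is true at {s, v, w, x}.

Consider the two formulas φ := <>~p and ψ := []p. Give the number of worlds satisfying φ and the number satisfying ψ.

For <>~p:
s: successors {w}; ~p there: w:F. ✗
t: successors {u, x}; ~p there: u:T, x:F. ✓
u: successors {t}; ~p there: t:T. ✓
v: successors {w}; ~p there: w:F. ✗
w: no successors, so <>~p fails. ✗
x: no successors, so <>~p fails. ✗
— 2 worlds.
For []p:
s: successors {w}; p there: w:T. ✓
t: successors {u, x}; p there: u:F, x:T. ✗
u: successors {t}; p there: t:F. ✗
v: successors {w}; p there: w:T. ✓
w: no successors, so []p holds vacuously. ✓
x: no successors, so []p holds vacuously. ✓
— 4 worlds.

2 and 4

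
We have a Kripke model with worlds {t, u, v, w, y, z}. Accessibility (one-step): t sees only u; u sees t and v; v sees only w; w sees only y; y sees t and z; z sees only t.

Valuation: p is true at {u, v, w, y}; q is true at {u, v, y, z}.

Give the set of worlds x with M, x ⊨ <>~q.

t: successors {u}; ~q there: u:F. ✗
u: successors {t, v}; ~q there: t:T, v:F. ✓
v: successors {w}; ~q there: w:T. ✓
w: successors {y}; ~q there: y:F. ✗
y: successors {t, z}; ~q there: t:T, z:F. ✓
z: successors {t}; ~q there: t:T. ✓

{u, v, y, z}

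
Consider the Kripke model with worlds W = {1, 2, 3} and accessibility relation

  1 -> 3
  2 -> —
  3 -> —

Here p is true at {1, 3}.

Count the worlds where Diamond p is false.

1: successors {3}; p there: 3:T. ✓
2: no successors, so Diamond p fails. ✗
3: no successors, so Diamond p fails. ✗
Satisfying worlds: {1}.
So Diamond p fails at the other 2 worlds.

2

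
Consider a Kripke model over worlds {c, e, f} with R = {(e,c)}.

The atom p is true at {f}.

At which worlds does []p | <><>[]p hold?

c: []p is T, <><>[]p is F. ✓
e: []p is F, <><>[]p is F. ✗
f: []p is T, <><>[]p is F. ✓

{c, f}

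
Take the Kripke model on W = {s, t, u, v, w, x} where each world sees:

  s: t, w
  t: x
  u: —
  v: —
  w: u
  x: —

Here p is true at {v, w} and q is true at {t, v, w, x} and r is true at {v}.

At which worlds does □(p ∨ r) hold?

s: successors {t, w}; p ∨ r there: t:F, w:T. ✗
t: successors {x}; p ∨ r there: x:F. ✗
u: no successors, so □(p ∨ r) holds vacuously. ✓
v: no successors, so □(p ∨ r) holds vacuously. ✓
w: successors {u}; p ∨ r there: u:F. ✗
x: no successors, so □(p ∨ r) holds vacuously. ✓

{u, v, x}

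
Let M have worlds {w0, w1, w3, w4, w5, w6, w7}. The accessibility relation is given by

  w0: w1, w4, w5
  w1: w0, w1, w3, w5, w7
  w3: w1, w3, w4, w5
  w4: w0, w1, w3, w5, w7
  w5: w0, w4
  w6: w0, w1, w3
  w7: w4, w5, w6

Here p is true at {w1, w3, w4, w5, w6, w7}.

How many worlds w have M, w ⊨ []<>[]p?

w0: successors {w1, w4, w5}; <>[]p there: w1:T, w4:T, w5:T. ✓
w1: successors {w0, w1, w3, w5, w7}; <>[]p there: w0:F, w1:T, w3:T, w5:T, w7:F. ✗
w3: successors {w1, w3, w4, w5}; <>[]p there: w1:T, w3:T, w4:T, w5:T. ✓
w4: successors {w0, w1, w3, w5, w7}; <>[]p there: w0:F, w1:T, w3:T, w5:T, w7:F. ✗
w5: successors {w0, w4}; <>[]p there: w0:F, w4:T. ✗
w6: successors {w0, w1, w3}; <>[]p there: w0:F, w1:T, w3:T. ✗
w7: successors {w4, w5, w6}; <>[]p there: w4:T, w5:T, w6:T. ✓
Satisfying worlds: {w0, w3, w7}.

3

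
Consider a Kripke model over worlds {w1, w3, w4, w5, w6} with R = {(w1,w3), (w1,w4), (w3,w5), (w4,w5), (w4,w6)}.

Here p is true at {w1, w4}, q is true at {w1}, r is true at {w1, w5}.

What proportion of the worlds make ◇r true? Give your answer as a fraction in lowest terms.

2/5

w1: successors {w3, w4}; r there: w3:F, w4:F. ✗
w3: successors {w5}; r there: w5:T. ✓
w4: successors {w5, w6}; r there: w5:T, w6:F. ✓
w5: no successors, so ◇r fails. ✗
w6: no successors, so ◇r fails. ✗
That's 2 of 5 worlds, so 2/5.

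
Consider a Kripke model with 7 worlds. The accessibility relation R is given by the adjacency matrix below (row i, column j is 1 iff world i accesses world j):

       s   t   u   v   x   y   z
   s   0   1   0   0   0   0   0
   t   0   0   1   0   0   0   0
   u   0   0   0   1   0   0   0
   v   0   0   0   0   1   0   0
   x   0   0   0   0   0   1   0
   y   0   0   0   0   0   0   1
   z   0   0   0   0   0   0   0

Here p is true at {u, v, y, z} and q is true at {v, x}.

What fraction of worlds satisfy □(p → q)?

s: successors {t}; p → q there: t:T. ✓
t: successors {u}; p → q there: u:F. ✗
u: successors {v}; p → q there: v:T. ✓
v: successors {x}; p → q there: x:T. ✓
x: successors {y}; p → q there: y:F. ✗
y: successors {z}; p → q there: z:F. ✗
z: no successors, so □(p → q) holds vacuously. ✓
That's 4 of 7 worlds, so 4/7.

4/7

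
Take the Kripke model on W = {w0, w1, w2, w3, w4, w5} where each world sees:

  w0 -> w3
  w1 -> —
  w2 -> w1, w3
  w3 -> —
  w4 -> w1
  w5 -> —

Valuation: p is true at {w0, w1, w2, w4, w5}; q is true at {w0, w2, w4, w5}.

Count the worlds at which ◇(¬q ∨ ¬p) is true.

3

w0: successors {w3}; ¬q ∨ ¬p there: w3:T. ✓
w1: no successors, so ◇(¬q ∨ ¬p) fails. ✗
w2: successors {w1, w3}; ¬q ∨ ¬p there: w1:T, w3:T. ✓
w3: no successors, so ◇(¬q ∨ ¬p) fails. ✗
w4: successors {w1}; ¬q ∨ ¬p there: w1:T. ✓
w5: no successors, so ◇(¬q ∨ ¬p) fails. ✗
Satisfying worlds: {w0, w2, w4}.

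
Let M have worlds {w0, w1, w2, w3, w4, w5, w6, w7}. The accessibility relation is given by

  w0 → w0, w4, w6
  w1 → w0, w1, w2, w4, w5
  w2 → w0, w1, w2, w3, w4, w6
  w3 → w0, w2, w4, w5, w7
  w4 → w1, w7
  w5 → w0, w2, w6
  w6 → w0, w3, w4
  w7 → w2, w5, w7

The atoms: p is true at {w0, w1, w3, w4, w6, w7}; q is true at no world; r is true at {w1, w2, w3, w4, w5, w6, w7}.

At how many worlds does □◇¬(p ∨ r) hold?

w0: successors {w0, w4, w6}; ◇¬(p ∨ r) there: w0:F, w4:F, w6:F. ✗
w1: successors {w0, w1, w2, w4, w5}; ◇¬(p ∨ r) there: w0:F, w1:F, w2:F, w4:F, w5:F. ✗
w2: successors {w0, w1, w2, w3, w4, w6}; ◇¬(p ∨ r) there: w0:F, w1:F, w2:F, w3:F, w4:F, w6:F. ✗
w3: successors {w0, w2, w4, w5, w7}; ◇¬(p ∨ r) there: w0:F, w2:F, w4:F, w5:F, w7:F. ✗
w4: successors {w1, w7}; ◇¬(p ∨ r) there: w1:F, w7:F. ✗
w5: successors {w0, w2, w6}; ◇¬(p ∨ r) there: w0:F, w2:F, w6:F. ✗
w6: successors {w0, w3, w4}; ◇¬(p ∨ r) there: w0:F, w3:F, w4:F. ✗
w7: successors {w2, w5, w7}; ◇¬(p ∨ r) there: w2:F, w5:F, w7:F. ✗
Satisfying worlds: ∅.

0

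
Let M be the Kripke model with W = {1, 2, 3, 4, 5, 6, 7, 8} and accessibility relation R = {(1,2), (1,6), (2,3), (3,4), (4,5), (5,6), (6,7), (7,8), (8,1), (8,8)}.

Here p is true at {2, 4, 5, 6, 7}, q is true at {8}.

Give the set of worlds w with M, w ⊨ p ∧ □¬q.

{2, 4, 5, 6}

1: p is F, □¬q is T. ✗
2: p is T, □¬q is T. ✓
3: p is F, □¬q is T. ✗
4: p is T, □¬q is T. ✓
5: p is T, □¬q is T. ✓
6: p is T, □¬q is T. ✓
7: p is T, □¬q is F. ✗
8: p is F, □¬q is F. ✗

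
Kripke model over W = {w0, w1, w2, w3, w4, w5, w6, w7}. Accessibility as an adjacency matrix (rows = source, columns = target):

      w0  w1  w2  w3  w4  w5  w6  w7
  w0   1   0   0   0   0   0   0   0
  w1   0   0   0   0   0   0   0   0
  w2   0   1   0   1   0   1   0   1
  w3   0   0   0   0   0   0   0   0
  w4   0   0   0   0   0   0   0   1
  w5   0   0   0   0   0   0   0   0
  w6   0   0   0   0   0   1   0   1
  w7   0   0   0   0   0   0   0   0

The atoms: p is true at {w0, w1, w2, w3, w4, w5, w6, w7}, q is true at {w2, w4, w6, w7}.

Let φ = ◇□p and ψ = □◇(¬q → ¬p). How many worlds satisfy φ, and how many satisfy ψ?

For ◇□p:
w0: successors {w0}; □p there: w0:T. ✓
w1: no successors, so ◇□p fails. ✗
w2: successors {w1, w3, w5, w7}; □p there: w1:T, w3:T, w5:T, w7:T. ✓
w3: no successors, so ◇□p fails. ✗
w4: successors {w7}; □p there: w7:T. ✓
w5: no successors, so ◇□p fails. ✗
w6: successors {w5, w7}; □p there: w5:T, w7:T. ✓
w7: no successors, so ◇□p fails. ✗
— 4 worlds.
For □◇(¬q → ¬p):
w0: successors {w0}; ◇(¬q → ¬p) there: w0:F. ✗
w1: no successors, so □◇(¬q → ¬p) holds vacuously. ✓
w2: successors {w1, w3, w5, w7}; ◇(¬q → ¬p) there: w1:F, w3:F, w5:F, w7:F. ✗
w3: no successors, so □◇(¬q → ¬p) holds vacuously. ✓
w4: successors {w7}; ◇(¬q → ¬p) there: w7:F. ✗
w5: no successors, so □◇(¬q → ¬p) holds vacuously. ✓
w6: successors {w5, w7}; ◇(¬q → ¬p) there: w5:F, w7:F. ✗
w7: no successors, so □◇(¬q → ¬p) holds vacuously. ✓
— 4 worlds.

4 and 4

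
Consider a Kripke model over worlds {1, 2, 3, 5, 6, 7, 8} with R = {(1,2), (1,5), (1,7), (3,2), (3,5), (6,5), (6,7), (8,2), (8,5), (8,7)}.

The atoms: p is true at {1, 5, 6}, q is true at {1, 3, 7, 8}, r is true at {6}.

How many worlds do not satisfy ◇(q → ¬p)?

3

1: successors {2, 5, 7}; q → ¬p there: 2:T, 5:T, 7:T. ✓
2: no successors, so ◇(q → ¬p) fails. ✗
3: successors {2, 5}; q → ¬p there: 2:T, 5:T. ✓
5: no successors, so ◇(q → ¬p) fails. ✗
6: successors {5, 7}; q → ¬p there: 5:T, 7:T. ✓
7: no successors, so ◇(q → ¬p) fails. ✗
8: successors {2, 5, 7}; q → ¬p there: 2:T, 5:T, 7:T. ✓
Satisfying worlds: {1, 3, 6, 8}.
So ◇(q → ¬p) fails at the other 3 worlds.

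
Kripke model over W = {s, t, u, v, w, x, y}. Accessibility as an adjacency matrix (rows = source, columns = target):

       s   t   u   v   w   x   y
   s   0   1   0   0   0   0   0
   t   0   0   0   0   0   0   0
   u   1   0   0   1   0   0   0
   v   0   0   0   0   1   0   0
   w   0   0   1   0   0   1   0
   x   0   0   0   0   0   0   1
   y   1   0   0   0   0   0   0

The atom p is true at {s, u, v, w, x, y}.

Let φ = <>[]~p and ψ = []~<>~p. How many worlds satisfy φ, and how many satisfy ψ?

3 and 5

For <>[]~p:
s: successors {t}; []~p there: t:T. ✓
t: no successors, so <>[]~p fails. ✗
u: successors {s, v}; []~p there: s:T, v:F. ✓
v: successors {w}; []~p there: w:F. ✗
w: successors {u, x}; []~p there: u:F, x:F. ✗
x: successors {y}; []~p there: y:F. ✗
y: successors {s}; []~p there: s:T. ✓
— 3 worlds.
For []~<>~p:
s: successors {t}; ~<>~p there: t:T. ✓
t: no successors, so []~<>~p holds vacuously. ✓
u: successors {s, v}; ~<>~p there: s:F, v:T. ✗
v: successors {w}; ~<>~p there: w:T. ✓
w: successors {u, x}; ~<>~p there: u:T, x:T. ✓
x: successors {y}; ~<>~p there: y:T. ✓
y: successors {s}; ~<>~p there: s:F. ✗
— 5 worlds.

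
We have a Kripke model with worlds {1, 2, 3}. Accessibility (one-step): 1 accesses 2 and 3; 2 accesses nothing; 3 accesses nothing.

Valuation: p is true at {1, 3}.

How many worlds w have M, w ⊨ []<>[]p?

2

1: successors {2, 3}; <>[]p there: 2:F, 3:F. ✗
2: no successors, so []<>[]p holds vacuously. ✓
3: no successors, so []<>[]p holds vacuously. ✓
Satisfying worlds: {2, 3}.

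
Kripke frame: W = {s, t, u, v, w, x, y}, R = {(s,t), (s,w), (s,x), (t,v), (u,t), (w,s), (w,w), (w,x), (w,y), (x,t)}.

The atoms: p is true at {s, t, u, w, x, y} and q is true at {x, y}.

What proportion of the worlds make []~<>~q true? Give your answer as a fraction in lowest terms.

s: successors {t, w, x}; ~<>~q there: t:F, w:F, x:F. ✗
t: successors {v}; ~<>~q there: v:T. ✓
u: successors {t}; ~<>~q there: t:F. ✗
v: no successors, so []~<>~q holds vacuously. ✓
w: successors {s, w, x, y}; ~<>~q there: s:F, w:F, x:F, y:T. ✗
x: successors {t}; ~<>~q there: t:F. ✗
y: no successors, so []~<>~q holds vacuously. ✓
That's 3 of 7 worlds, so 3/7.

3/7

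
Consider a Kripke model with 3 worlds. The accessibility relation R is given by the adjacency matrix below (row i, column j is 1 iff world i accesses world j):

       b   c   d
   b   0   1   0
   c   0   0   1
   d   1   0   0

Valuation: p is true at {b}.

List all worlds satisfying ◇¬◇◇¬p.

b: successors {c}; ¬◇◇¬p there: c:T. ✓
c: successors {d}; ¬◇◇¬p there: d:F. ✗
d: successors {b}; ¬◇◇¬p there: b:F. ✗

{b}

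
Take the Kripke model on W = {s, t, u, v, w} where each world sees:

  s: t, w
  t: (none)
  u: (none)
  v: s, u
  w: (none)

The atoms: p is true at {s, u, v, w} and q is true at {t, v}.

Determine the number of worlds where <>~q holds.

s: successors {t, w}; ~q there: t:F, w:T. ✓
t: no successors, so <>~q fails. ✗
u: no successors, so <>~q fails. ✗
v: successors {s, u}; ~q there: s:T, u:T. ✓
w: no successors, so <>~q fails. ✗
Satisfying worlds: {s, v}.

2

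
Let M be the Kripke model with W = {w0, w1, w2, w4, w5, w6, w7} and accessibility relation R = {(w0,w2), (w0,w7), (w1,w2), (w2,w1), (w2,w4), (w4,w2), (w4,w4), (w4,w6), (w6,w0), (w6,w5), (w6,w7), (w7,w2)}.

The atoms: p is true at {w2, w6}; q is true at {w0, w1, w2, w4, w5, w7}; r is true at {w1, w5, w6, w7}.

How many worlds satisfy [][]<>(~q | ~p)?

w0: successors {w2, w7}; []<>(~q | ~p) there: w2:F, w7:T. ✗
w1: successors {w2}; []<>(~q | ~p) there: w2:F. ✗
w2: successors {w1, w4}; []<>(~q | ~p) there: w1:T, w4:T. ✓
w4: successors {w2, w4, w6}; []<>(~q | ~p) there: w2:F, w4:T, w6:F. ✗
w5: no successors, so [][]<>(~q | ~p) holds vacuously. ✓
w6: successors {w0, w5, w7}; []<>(~q | ~p) there: w0:F, w5:T, w7:T. ✗
w7: successors {w2}; []<>(~q | ~p) there: w2:F. ✗
Satisfying worlds: {w2, w5}.

2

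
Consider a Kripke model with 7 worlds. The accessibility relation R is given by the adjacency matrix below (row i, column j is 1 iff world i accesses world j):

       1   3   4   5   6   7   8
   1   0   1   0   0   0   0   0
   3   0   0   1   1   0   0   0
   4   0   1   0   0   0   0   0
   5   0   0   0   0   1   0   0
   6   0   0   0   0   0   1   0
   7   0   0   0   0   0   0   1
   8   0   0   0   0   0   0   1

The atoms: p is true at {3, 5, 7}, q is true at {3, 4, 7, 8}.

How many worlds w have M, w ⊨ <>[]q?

1: successors {3}; []q there: 3:F. ✗
3: successors {4, 5}; []q there: 4:T, 5:F. ✓
4: successors {3}; []q there: 3:F. ✗
5: successors {6}; []q there: 6:T. ✓
6: successors {7}; []q there: 7:T. ✓
7: successors {8}; []q there: 8:T. ✓
8: successors {8}; []q there: 8:T. ✓
Satisfying worlds: {3, 5, 6, 7, 8}.

5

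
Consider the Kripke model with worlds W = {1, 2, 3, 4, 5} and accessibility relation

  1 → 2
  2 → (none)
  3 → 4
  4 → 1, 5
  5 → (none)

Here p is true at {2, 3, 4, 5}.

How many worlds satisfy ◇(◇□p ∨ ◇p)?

1: successors {2}; ◇□p ∨ ◇p there: 2:F. ✗
2: no successors, so ◇(◇□p ∨ ◇p) fails. ✗
3: successors {4}; ◇□p ∨ ◇p there: 4:T. ✓
4: successors {1, 5}; ◇□p ∨ ◇p there: 1:T, 5:F. ✓
5: no successors, so ◇(◇□p ∨ ◇p) fails. ✗
Satisfying worlds: {3, 4}.

2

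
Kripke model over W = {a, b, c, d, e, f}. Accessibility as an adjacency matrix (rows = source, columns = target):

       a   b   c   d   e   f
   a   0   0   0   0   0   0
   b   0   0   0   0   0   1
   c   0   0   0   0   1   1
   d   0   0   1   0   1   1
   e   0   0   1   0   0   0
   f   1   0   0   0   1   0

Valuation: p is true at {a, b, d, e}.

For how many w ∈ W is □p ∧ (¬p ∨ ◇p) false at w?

a: □p is T, ¬p ∨ ◇p is F. ✗
b: □p is F, ¬p ∨ ◇p is F. ✗
c: □p is F, ¬p ∨ ◇p is T. ✗
d: □p is F, ¬p ∨ ◇p is T. ✗
e: □p is F, ¬p ∨ ◇p is F. ✗
f: □p is T, ¬p ∨ ◇p is T. ✓
Satisfying worlds: {f}.
So □p ∧ (¬p ∨ ◇p) fails at the other 5 worlds.

5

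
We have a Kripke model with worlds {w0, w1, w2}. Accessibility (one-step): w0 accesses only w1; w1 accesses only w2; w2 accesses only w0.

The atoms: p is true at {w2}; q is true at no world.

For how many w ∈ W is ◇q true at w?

0

w0: successors {w1}; q there: w1:F. ✗
w1: successors {w2}; q there: w2:F. ✗
w2: successors {w0}; q there: w0:F. ✗
Satisfying worlds: ∅.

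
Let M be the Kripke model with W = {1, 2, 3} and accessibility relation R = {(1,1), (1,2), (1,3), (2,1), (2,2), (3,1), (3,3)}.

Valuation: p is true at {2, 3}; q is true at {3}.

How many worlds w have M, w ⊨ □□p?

1: successors {1, 2, 3}; □p there: 1:F, 2:F, 3:F. ✗
2: successors {1, 2}; □p there: 1:F, 2:F. ✗
3: successors {1, 3}; □p there: 1:F, 3:F. ✗
Satisfying worlds: ∅.

0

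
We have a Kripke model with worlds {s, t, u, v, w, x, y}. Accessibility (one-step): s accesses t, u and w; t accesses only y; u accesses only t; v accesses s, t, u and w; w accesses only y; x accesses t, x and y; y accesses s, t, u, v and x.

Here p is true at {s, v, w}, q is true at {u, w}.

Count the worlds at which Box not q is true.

4

s: successors {t, u, w}; not q there: t:T, u:F, w:F. ✗
t: successors {y}; not q there: y:T. ✓
u: successors {t}; not q there: t:T. ✓
v: successors {s, t, u, w}; not q there: s:T, t:T, u:F, w:F. ✗
w: successors {y}; not q there: y:T. ✓
x: successors {t, x, y}; not q there: t:T, x:T, y:T. ✓
y: successors {s, t, u, v, x}; not q there: s:T, t:T, u:F, v:T, x:T. ✗
Satisfying worlds: {t, u, w, x}.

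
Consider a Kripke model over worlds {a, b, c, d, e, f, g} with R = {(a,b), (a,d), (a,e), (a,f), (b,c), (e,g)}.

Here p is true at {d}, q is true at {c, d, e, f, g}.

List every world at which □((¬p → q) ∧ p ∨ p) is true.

{c, d, f, g}

a: successors {b, d, e, f}; (¬p → q) ∧ p ∨ p there: b:F, d:T, e:F, f:F. ✗
b: successors {c}; (¬p → q) ∧ p ∨ p there: c:F. ✗
c: no successors, so □((¬p → q) ∧ p ∨ p) holds vacuously. ✓
d: no successors, so □((¬p → q) ∧ p ∨ p) holds vacuously. ✓
e: successors {g}; (¬p → q) ∧ p ∨ p there: g:F. ✗
f: no successors, so □((¬p → q) ∧ p ∨ p) holds vacuously. ✓
g: no successors, so □((¬p → q) ∧ p ∨ p) holds vacuously. ✓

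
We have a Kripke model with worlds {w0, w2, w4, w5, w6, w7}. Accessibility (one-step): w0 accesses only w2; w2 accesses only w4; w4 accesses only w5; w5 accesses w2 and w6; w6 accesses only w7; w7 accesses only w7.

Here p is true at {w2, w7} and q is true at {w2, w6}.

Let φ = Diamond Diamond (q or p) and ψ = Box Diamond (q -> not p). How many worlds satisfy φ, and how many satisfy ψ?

4 and 6

For Diamond Diamond (q or p):
w0: successors {w2}; Diamond (q or p) there: w2:F. ✗
w2: successors {w4}; Diamond (q or p) there: w4:F. ✗
w4: successors {w5}; Diamond (q or p) there: w5:T. ✓
w5: successors {w2, w6}; Diamond (q or p) there: w2:F, w6:T. ✓
w6: successors {w7}; Diamond (q or p) there: w7:T. ✓
w7: successors {w7}; Diamond (q or p) there: w7:T. ✓
— 4 worlds.
For Box Diamond (q -> not p):
w0: successors {w2}; Diamond (q -> not p) there: w2:T. ✓
w2: successors {w4}; Diamond (q -> not p) there: w4:T. ✓
w4: successors {w5}; Diamond (q -> not p) there: w5:T. ✓
w5: successors {w2, w6}; Diamond (q -> not p) there: w2:T, w6:T. ✓
w6: successors {w7}; Diamond (q -> not p) there: w7:T. ✓
w7: successors {w7}; Diamond (q -> not p) there: w7:T. ✓
— 6 worlds.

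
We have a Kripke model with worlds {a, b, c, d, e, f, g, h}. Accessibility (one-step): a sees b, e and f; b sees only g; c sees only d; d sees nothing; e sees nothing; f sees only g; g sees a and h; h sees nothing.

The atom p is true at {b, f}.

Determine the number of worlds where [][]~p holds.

a: successors {b, e, f}; []~p there: b:T, e:T, f:T. ✓
b: successors {g}; []~p there: g:T. ✓
c: successors {d}; []~p there: d:T. ✓
d: no successors, so [][]~p holds vacuously. ✓
e: no successors, so [][]~p holds vacuously. ✓
f: successors {g}; []~p there: g:T. ✓
g: successors {a, h}; []~p there: a:F, h:T. ✗
h: no successors, so [][]~p holds vacuously. ✓
Satisfying worlds: {a, b, c, d, e, f, h}.

7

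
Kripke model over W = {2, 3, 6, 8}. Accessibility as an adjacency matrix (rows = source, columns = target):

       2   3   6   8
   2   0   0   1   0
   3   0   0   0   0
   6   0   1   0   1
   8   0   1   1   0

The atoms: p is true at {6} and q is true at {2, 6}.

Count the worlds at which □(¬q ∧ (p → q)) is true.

2

2: successors {6}; ¬q ∧ (p → q) there: 6:F. ✗
3: no successors, so □(¬q ∧ (p → q)) holds vacuously. ✓
6: successors {3, 8}; ¬q ∧ (p → q) there: 3:T, 8:T. ✓
8: successors {3, 6}; ¬q ∧ (p → q) there: 3:T, 6:F. ✗
Satisfying worlds: {3, 6}.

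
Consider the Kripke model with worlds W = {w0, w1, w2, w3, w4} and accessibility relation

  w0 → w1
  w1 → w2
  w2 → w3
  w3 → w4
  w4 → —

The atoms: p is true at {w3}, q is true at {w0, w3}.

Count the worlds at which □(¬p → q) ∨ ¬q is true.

w0: □(¬p → q) is F, ¬q is F. ✗
w1: □(¬p → q) is F, ¬q is T. ✓
w2: □(¬p → q) is T, ¬q is T. ✓
w3: □(¬p → q) is F, ¬q is F. ✗
w4: □(¬p → q) is T, ¬q is T. ✓
Satisfying worlds: {w1, w2, w4}.

3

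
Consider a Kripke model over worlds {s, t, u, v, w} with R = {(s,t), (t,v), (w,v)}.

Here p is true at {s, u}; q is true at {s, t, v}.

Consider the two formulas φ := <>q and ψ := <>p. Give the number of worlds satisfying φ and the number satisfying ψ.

3 and 0

For <>q:
s: successors {t}; q there: t:T. ✓
t: successors {v}; q there: v:T. ✓
u: no successors, so <>q fails. ✗
v: no successors, so <>q fails. ✗
w: successors {v}; q there: v:T. ✓
— 3 worlds.
For <>p:
s: successors {t}; p there: t:F. ✗
t: successors {v}; p there: v:F. ✗
u: no successors, so <>p fails. ✗
v: no successors, so <>p fails. ✗
w: successors {v}; p there: v:F. ✗
— 0 worlds.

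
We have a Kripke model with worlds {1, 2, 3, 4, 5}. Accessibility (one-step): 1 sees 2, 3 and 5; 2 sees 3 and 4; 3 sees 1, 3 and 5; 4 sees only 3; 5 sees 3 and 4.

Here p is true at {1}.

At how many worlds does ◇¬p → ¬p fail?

1: ◇¬p is T, ¬p is F. ✗
2: ◇¬p is T, ¬p is T. ✓
3: ◇¬p is T, ¬p is T. ✓
4: ◇¬p is T, ¬p is T. ✓
5: ◇¬p is T, ¬p is T. ✓
Satisfying worlds: {2, 3, 4, 5}.
So ◇¬p → ¬p fails at the other 1 world.

1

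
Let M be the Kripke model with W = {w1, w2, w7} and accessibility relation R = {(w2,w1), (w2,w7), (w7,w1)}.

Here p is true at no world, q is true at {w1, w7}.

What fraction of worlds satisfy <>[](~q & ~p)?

w1: no successors, so <>[](~q & ~p) fails. ✗
w2: successors {w1, w7}; [](~q & ~p) there: w1:T, w7:F. ✓
w7: successors {w1}; [](~q & ~p) there: w1:T. ✓
That's 2 of 3 worlds, so 2/3.

2/3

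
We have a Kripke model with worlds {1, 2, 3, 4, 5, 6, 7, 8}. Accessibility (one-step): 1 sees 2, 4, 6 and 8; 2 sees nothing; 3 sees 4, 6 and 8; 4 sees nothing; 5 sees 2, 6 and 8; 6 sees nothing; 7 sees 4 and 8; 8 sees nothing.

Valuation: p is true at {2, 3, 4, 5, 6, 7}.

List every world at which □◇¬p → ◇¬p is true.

1: □◇¬p is F, ◇¬p is T. ✓
2: □◇¬p is T, ◇¬p is F. ✗
3: □◇¬p is F, ◇¬p is T. ✓
4: □◇¬p is T, ◇¬p is F. ✗
5: □◇¬p is F, ◇¬p is T. ✓
6: □◇¬p is T, ◇¬p is F. ✗
7: □◇¬p is F, ◇¬p is T. ✓
8: □◇¬p is T, ◇¬p is F. ✗

{1, 3, 5, 7}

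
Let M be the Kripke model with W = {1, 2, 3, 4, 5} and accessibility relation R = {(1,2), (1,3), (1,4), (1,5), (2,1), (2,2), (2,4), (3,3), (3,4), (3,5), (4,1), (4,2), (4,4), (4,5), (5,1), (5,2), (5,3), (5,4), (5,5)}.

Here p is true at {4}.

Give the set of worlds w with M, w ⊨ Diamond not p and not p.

{1, 2, 3, 5}

1: Diamond not p is T, not p is T. ✓
2: Diamond not p is T, not p is T. ✓
3: Diamond not p is T, not p is T. ✓
4: Diamond not p is T, not p is F. ✗
5: Diamond not p is T, not p is T. ✓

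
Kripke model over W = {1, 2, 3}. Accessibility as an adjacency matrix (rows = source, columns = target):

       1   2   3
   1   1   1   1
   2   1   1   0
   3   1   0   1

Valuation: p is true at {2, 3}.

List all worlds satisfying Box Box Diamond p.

{1, 2, 3}

1: successors {1, 2, 3}; Box Diamond p there: 1:T, 2:T, 3:T. ✓
2: successors {1, 2}; Box Diamond p there: 1:T, 2:T. ✓
3: successors {1, 3}; Box Diamond p there: 1:T, 3:T. ✓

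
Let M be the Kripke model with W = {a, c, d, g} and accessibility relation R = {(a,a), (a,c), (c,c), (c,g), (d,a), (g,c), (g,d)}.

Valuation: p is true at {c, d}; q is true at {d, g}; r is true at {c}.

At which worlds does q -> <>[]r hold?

a: q is F, <>[]r is F. ✓
c: q is F, <>[]r is F. ✓
d: q is T, <>[]r is F. ✗
g: q is T, <>[]r is F. ✗

{a, c}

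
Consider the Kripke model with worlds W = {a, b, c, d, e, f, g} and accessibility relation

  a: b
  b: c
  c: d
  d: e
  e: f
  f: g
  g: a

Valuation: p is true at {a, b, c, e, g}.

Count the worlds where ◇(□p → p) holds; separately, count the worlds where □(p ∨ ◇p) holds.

5 and 7

For ◇(□p → p):
a: successors {b}; □p → p there: b:T. ✓
b: successors {c}; □p → p there: c:T. ✓
c: successors {d}; □p → p there: d:F. ✗
d: successors {e}; □p → p there: e:T. ✓
e: successors {f}; □p → p there: f:F. ✗
f: successors {g}; □p → p there: g:T. ✓
g: successors {a}; □p → p there: a:T. ✓
— 5 worlds.
For □(p ∨ ◇p):
a: successors {b}; p ∨ ◇p there: b:T. ✓
b: successors {c}; p ∨ ◇p there: c:T. ✓
c: successors {d}; p ∨ ◇p there: d:T. ✓
d: successors {e}; p ∨ ◇p there: e:T. ✓
e: successors {f}; p ∨ ◇p there: f:T. ✓
f: successors {g}; p ∨ ◇p there: g:T. ✓
g: successors {a}; p ∨ ◇p there: a:T. ✓
— 7 worlds.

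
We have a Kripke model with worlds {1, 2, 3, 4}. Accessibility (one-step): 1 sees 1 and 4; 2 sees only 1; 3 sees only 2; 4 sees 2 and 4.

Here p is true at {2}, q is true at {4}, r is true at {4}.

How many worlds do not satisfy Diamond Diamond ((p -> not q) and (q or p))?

1

1: successors {1, 4}; Diamond ((p -> not q) and (q or p)) there: 1:T, 4:T. ✓
2: successors {1}; Diamond ((p -> not q) and (q or p)) there: 1:T. ✓
3: successors {2}; Diamond ((p -> not q) and (q or p)) there: 2:F. ✗
4: successors {2, 4}; Diamond ((p -> not q) and (q or p)) there: 2:F, 4:T. ✓
Satisfying worlds: {1, 2, 4}.
So Diamond Diamond ((p -> not q) and (q or p)) fails at the other 1 world.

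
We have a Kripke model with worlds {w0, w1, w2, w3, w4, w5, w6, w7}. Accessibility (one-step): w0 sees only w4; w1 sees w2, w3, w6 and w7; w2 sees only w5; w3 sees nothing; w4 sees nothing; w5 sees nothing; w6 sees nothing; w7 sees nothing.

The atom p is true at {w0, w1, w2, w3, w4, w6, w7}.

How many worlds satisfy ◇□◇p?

w0: successors {w4}; □◇p there: w4:T. ✓
w1: successors {w2, w3, w6, w7}; □◇p there: w2:F, w3:T, w6:T, w7:T. ✓
w2: successors {w5}; □◇p there: w5:T. ✓
w3: no successors, so ◇□◇p fails. ✗
w4: no successors, so ◇□◇p fails. ✗
w5: no successors, so ◇□◇p fails. ✗
w6: no successors, so ◇□◇p fails. ✗
w7: no successors, so ◇□◇p fails. ✗
Satisfying worlds: {w0, w1, w2}.

3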